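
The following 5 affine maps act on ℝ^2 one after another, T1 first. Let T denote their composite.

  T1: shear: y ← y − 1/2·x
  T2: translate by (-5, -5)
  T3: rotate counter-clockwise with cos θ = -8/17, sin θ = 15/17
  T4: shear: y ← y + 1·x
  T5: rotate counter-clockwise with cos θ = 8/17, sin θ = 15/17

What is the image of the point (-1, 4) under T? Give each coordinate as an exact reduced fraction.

T1 shear: y ← y − 1/2·x: (-1, 4) → (-1, 9/2)
T2 translate by (-5, -5): (-1, 9/2) → (-6, -1/2)
T3 rotate counter-clockwise with cos θ = -8/17, sin θ = 15/17: (-6, -1/2) → (111/34, -86/17)
T4 shear: y ← y + 1·x: (111/34, -86/17) → (111/34, -61/34)
T5 rotate counter-clockwise with cos θ = 8/17, sin θ = 15/17: (111/34, -61/34) → (1803/578, 1177/578)

T(p) = (1803/578, 1177/578)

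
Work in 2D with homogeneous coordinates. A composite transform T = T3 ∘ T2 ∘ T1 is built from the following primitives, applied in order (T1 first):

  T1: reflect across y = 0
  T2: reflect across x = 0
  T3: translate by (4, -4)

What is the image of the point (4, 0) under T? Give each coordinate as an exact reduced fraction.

T(p) = (0, -4)

T1 reflect across y = 0: (4, 0) → (4, 0)
T2 reflect across x = 0: (4, 0) → (-4, 0)
T3 translate by (4, -4): (-4, 0) → (0, -4)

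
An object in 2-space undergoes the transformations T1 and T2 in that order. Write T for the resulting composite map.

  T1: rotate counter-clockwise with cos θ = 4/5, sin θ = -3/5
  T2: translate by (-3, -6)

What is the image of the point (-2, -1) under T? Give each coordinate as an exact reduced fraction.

T(p) = (-26/5, -28/5)

T1 rotate counter-clockwise with cos θ = 4/5, sin θ = -3/5: (-2, -1) → (-11/5, 2/5)
T2 translate by (-3, -6): (-11/5, 2/5) → (-26/5, -28/5)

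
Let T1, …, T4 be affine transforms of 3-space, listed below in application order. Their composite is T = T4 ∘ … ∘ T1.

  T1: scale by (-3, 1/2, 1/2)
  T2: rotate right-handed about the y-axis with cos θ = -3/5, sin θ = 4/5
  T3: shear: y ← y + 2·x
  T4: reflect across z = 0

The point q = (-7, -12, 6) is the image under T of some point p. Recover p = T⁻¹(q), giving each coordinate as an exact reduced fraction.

p = (-3, 4, -4)

T1 = [-3 0 0 0; 0 1/2 0 0; 0 0 1/2 0; 0 0 0 1]
T2·T1 = [9/5 0 2/5 0; 0 1/2 0 0; 12/5 0 -3/10 0; 0 0 0 1]
T3·…·T1 = [9/5 0 2/5 0; 18/5 1/2 4/5 0; 12/5 0 -3/10 0; 0 0 0 1]
T4·…·T1 = [9/5 0 2/5 0; 18/5 1/2 4/5 0; -12/5 0 3/10 0; 0 0 0 1]
det M = 3/4; M⁻¹ = [1/5 0 -4/15 0; -4 2 0 0; 8/5 0 6/5 0; 0 0 0 1]
M⁻¹ · (-7, -12, 6)ᵀ = (-3, 4, -4)ᵀ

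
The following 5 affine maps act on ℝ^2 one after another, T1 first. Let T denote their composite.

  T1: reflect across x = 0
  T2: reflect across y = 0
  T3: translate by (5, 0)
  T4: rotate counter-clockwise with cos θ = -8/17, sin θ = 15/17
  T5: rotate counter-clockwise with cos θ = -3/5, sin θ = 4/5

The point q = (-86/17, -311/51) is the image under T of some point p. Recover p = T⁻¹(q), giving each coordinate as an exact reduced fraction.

T1 = [-1 0 0; 0 1 0; 0 0 1]
T2·T1 = [-1 0 0; 0 -1 0; 0 0 1]
T3·…·T1 = [-1 0 5; 0 -1 0; 0 0 1]
T4·…·T1 = [8/17 15/17 -40/17; -15/17 8/17 75/17; 0 0 1]
T5·…·T1 = [36/85 -77/85 -36/17; 77/85 36/85 -77/17; 0 0 1]
det M = 1; M⁻¹ = [36/85 77/85 5; -77/85 36/85 0; 0 0 1]
M⁻¹ · (-86/17, -311/51)ᵀ = (-8/3, 2)ᵀ

p = (-8/3, 2)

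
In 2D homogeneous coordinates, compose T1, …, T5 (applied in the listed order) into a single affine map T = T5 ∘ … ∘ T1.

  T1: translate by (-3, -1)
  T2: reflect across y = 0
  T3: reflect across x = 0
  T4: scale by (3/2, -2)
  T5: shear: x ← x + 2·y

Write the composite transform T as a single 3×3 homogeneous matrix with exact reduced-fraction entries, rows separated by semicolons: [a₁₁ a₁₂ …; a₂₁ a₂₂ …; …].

T = [-3/2 4 1/2; 0 2 -2; 0 0 1]

T1 = [1 0 -3; 0 1 -1; 0 0 1]
T2·T1 = [1 0 -3; 0 -1 1; 0 0 1]
T3·…·T1 = [-1 0 3; 0 -1 1; 0 0 1]
T4·…·T1 = [-3/2 0 9/2; 0 2 -2; 0 0 1]
T5·…·T1 = [-3/2 4 1/2; 0 2 -2; 0 0 1]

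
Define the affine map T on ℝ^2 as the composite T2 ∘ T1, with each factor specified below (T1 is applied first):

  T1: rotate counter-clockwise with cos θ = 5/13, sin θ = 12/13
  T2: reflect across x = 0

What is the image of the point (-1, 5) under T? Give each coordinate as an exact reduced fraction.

T1 rotate counter-clockwise with cos θ = 5/13, sin θ = 12/13: (-1, 5) → (-5, 1)
T2 reflect across x = 0: (-5, 1) → (5, 1)

T(p) = (5, 1)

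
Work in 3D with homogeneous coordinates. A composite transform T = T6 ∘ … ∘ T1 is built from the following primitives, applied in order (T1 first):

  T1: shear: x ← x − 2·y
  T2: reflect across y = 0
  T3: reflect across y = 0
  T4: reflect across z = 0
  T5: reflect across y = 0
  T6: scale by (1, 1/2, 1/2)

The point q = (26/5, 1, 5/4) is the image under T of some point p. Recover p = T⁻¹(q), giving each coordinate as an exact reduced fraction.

T1 = [1 -2 0 0; 0 1 0 0; 0 0 1 0; 0 0 0 1]
T2·T1 = [1 -2 0 0; 0 -1 0 0; 0 0 1 0; 0 0 0 1]
T3·…·T1 = [1 -2 0 0; 0 1 0 0; 0 0 1 0; 0 0 0 1]
T4·…·T1 = [1 -2 0 0; 0 1 0 0; 0 0 -1 0; 0 0 0 1]
T5·…·T1 = [1 -2 0 0; 0 -1 0 0; 0 0 -1 0; 0 0 0 1]
T6·…·T1 = [1 -2 0 0; 0 -1/2 0 0; 0 0 -1/2 0; 0 0 0 1]
det M = 1/4; M⁻¹ = [1 -4 0 0; 0 -2 0 0; 0 0 -2 0; 0 0 0 1]
M⁻¹ · (26/5, 1, 5/4)ᵀ = (6/5, -2, -5/2)ᵀ

p = (6/5, -2, -5/2)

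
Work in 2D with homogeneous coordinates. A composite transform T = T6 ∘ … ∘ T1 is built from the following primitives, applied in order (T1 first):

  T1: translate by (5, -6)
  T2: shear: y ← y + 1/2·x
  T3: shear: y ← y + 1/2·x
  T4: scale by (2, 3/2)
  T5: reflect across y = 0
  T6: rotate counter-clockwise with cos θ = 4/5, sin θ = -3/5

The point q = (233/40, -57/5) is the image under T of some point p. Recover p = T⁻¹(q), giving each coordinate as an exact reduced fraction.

p = (3/4, 4)

T1 = [1 0 5; 0 1 -6; 0 0 1]
T2·T1 = [1 0 5; 1/2 1 -7/2; 0 0 1]
T3·…·T1 = [1 0 5; 1 1 -1; 0 0 1]
T4·…·T1 = [2 0 10; 3/2 3/2 -3/2; 0 0 1]
T5·…·T1 = [2 0 10; -3/2 -3/2 3/2; 0 0 1]
T6·…·T1 = [7/10 -9/10 89/10; -12/5 -6/5 -24/5; 0 0 1]
det M = -3; M⁻¹ = [2/5 -3/10 -5; -4/5 -7/30 6; 0 0 1]
M⁻¹ · (233/40, -57/5)ᵀ = (3/4, 4)ᵀ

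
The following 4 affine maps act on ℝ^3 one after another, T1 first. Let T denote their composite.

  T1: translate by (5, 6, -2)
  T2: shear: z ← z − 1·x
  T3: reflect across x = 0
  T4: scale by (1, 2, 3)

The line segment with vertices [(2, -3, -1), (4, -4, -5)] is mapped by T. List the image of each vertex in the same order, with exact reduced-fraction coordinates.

T1 translate by (5, 6, -2): (2, -3, -1) → (7, 3, -3); (4, -4, -5) → (9, 2, -7)
T2 shear: z ← z − 1·x: (7, 3, -3) → (7, 3, -10); (9, 2, -7) → (9, 2, -16)
T3 reflect across x = 0: (7, 3, -10) → (-7, 3, -10); (9, 2, -16) → (-9, 2, -16)
T4 scale by (1, 2, 3): (-7, 3, -10) → (-7, 6, -30); (-9, 2, -16) → (-9, 4, -48)

image vertices: (-7, 6, -30), (-9, 4, -48)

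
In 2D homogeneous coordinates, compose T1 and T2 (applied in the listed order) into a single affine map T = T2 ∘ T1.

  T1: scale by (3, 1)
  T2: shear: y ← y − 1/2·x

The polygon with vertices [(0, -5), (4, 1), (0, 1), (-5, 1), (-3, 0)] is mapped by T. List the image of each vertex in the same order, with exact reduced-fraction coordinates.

T1 scale by (3, 1): (0, -5) → (0, -5); (4, 1) → (12, 1); (0, 1) → (0, 1); (-5, 1) → (-15, 1); (-3, 0) → (-9, 0)
T2 shear: y ← y − 1/2·x: (0, -5) → (0, -5); (12, 1) → (12, -5); (0, 1) → (0, 1); (-15, 1) → (-15, 17/2); (-9, 0) → (-9, 9/2)

image vertices: (0, -5), (12, -5), (0, 1), (-15, 17/2), (-9, 9/2)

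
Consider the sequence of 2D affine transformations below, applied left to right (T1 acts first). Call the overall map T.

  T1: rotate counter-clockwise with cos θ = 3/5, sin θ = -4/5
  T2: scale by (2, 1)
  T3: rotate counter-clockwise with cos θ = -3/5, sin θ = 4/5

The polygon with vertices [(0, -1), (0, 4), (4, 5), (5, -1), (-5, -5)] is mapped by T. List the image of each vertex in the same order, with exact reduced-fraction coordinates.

T1 rotate counter-clockwise with cos θ = 3/5, sin θ = -4/5: (0, -1) → (-4/5, -3/5); (0, 4) → (16/5, 12/5); (4, 5) → (32/5, -1/5); (5, -1) → (11/5, -23/5); (-5, -5) → (-7, 1)
T2 scale by (2, 1): (-4/5, -3/5) → (-8/5, -3/5); (16/5, 12/5) → (32/5, 12/5); (32/5, -1/5) → (64/5, -1/5); (11/5, -23/5) → (22/5, -23/5); (-7, 1) → (-14, 1)
T3 rotate counter-clockwise with cos θ = -3/5, sin θ = 4/5: (-8/5, -3/5) → (36/25, -23/25); (32/5, 12/5) → (-144/25, 92/25); (64/5, -1/5) → (-188/25, 259/25); (22/5, -23/5) → (26/25, 157/25); (-14, 1) → (38/5, -59/5)

image vertices: (36/25, -23/25), (-144/25, 92/25), (-188/25, 259/25), (26/25, 157/25), (38/5, -59/5)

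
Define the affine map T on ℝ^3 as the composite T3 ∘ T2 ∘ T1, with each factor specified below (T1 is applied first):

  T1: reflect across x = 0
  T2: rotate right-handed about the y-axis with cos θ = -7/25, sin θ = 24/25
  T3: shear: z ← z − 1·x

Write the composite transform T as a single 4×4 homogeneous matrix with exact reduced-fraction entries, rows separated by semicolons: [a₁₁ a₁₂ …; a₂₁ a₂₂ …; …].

T1 = [-1 0 0 0; 0 1 0 0; 0 0 1 0; 0 0 0 1]
T2·T1 = [7/25 0 24/25 0; 0 1 0 0; 24/25 0 -7/25 0; 0 0 0 1]
T3·…·T1 = [7/25 0 24/25 0; 0 1 0 0; 17/25 0 -31/25 0; 0 0 0 1]

T = [7/25 0 24/25 0; 0 1 0 0; 17/25 0 -31/25 0; 0 0 0 1]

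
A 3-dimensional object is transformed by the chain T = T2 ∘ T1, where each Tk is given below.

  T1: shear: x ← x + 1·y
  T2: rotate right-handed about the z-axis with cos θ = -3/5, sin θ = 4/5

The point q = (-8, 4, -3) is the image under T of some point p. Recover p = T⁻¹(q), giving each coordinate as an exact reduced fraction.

p = (4, 4, -3)

T1 = [1 1 0 0; 0 1 0 0; 0 0 1 0; 0 0 0 1]
T2·T1 = [-3/5 -7/5 0 0; 4/5 1/5 0 0; 0 0 1 0; 0 0 0 1]
det M = 1; M⁻¹ = [1/5 7/5 0 0; -4/5 -3/5 0 0; 0 0 1 0; 0 0 0 1]
M⁻¹ · (-8, 4, -3)ᵀ = (4, 4, -3)ᵀ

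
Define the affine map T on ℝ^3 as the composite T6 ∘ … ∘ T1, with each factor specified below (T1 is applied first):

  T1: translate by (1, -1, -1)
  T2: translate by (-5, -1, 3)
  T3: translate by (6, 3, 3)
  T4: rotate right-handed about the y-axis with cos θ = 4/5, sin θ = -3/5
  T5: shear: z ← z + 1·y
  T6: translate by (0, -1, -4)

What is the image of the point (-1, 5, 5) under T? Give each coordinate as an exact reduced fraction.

T1 translate by (1, -1, -1): (-1, 5, 5) → (0, 4, 4)
T2 translate by (-5, -1, 3): (0, 4, 4) → (-5, 3, 7)
T3 translate by (6, 3, 3): (-5, 3, 7) → (1, 6, 10)
T4 rotate right-handed about the y-axis with cos θ = 4/5, sin θ = -3/5: (1, 6, 10) → (-26/5, 6, 43/5)
T5 shear: z ← z + 1·y: (-26/5, 6, 43/5) → (-26/5, 6, 73/5)
T6 translate by (0, -1, -4): (-26/5, 6, 73/5) → (-26/5, 5, 53/5)

T(p) = (-26/5, 5, 53/5)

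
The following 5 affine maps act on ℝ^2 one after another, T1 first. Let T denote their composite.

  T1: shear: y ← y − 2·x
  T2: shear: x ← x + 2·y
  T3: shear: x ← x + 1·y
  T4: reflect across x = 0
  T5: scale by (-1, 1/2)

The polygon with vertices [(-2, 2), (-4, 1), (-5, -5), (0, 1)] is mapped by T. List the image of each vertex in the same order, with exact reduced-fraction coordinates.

image vertices: (16, 3), (23, 9/2), (10, 5/2), (3, 1/2)

T1 shear: y ← y − 2·x: (-2, 2) → (-2, 6); (-4, 1) → (-4, 9); (-5, -5) → (-5, 5); (0, 1) → (0, 1)
T2 shear: x ← x + 2·y: (-2, 6) → (10, 6); (-4, 9) → (14, 9); (-5, 5) → (5, 5); (0, 1) → (2, 1)
T3 shear: x ← x + 1·y: (10, 6) → (16, 6); (14, 9) → (23, 9); (5, 5) → (10, 5); (2, 1) → (3, 1)
T4 reflect across x = 0: (16, 6) → (-16, 6); (23, 9) → (-23, 9); (10, 5) → (-10, 5); (3, 1) → (-3, 1)
T5 scale by (-1, 1/2): (-16, 6) → (16, 3); (-23, 9) → (23, 9/2); (-10, 5) → (10, 5/2); (-3, 1) → (3, 1/2)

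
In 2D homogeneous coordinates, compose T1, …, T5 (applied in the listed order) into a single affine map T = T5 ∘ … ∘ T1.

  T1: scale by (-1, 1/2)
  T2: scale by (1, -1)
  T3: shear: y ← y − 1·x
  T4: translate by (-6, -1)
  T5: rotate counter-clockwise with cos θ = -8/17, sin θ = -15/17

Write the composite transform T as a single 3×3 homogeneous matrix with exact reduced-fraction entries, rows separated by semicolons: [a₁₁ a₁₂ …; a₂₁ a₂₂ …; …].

T = [23/17 -15/34 33/17; 7/17 4/17 98/17; 0 0 1]

T1 = [-1 0 0; 0 1/2 0; 0 0 1]
T2·T1 = [-1 0 0; 0 -1/2 0; 0 0 1]
T3·…·T1 = [-1 0 0; 1 -1/2 0; 0 0 1]
T4·…·T1 = [-1 0 -6; 1 -1/2 -1; 0 0 1]
T5·…·T1 = [23/17 -15/34 33/17; 7/17 4/17 98/17; 0 0 1]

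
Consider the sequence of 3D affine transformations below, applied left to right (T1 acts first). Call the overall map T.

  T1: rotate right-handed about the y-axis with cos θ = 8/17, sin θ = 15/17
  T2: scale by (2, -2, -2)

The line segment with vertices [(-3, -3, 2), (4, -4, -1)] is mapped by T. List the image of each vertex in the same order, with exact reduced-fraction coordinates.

image vertices: (12/17, 6, -122/17), (2, 8, 8)

T1 rotate right-handed about the y-axis with cos θ = 8/17, sin θ = 15/17: (-3, -3, 2) → (6/17, -3, 61/17); (4, -4, -1) → (1, -4, -4)
T2 scale by (2, -2, -2): (6/17, -3, 61/17) → (12/17, 6, -122/17); (1, -4, -4) → (2, 8, 8)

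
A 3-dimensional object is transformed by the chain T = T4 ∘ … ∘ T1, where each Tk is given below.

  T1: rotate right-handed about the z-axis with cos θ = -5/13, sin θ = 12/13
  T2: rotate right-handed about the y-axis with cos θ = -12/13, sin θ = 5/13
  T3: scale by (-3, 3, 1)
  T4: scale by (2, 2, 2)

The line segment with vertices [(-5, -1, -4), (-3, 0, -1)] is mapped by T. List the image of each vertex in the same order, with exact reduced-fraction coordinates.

T1 rotate right-handed about the z-axis with cos θ = -5/13, sin θ = 12/13: (-5, -1, -4) → (37/13, -55/13, -4); (-3, 0, -1) → (15/13, -36/13, -1)
T2 rotate right-handed about the y-axis with cos θ = -12/13, sin θ = 5/13: (37/13, -55/13, -4) → (-704/169, -55/13, 439/169); (15/13, -36/13, -1) → (-245/169, -36/13, 81/169)
T3 scale by (-3, 3, 1): (-704/169, -55/13, 439/169) → (2112/169, -165/13, 439/169); (-245/169, -36/13, 81/169) → (735/169, -108/13, 81/169)
T4 scale by (2, 2, 2): (2112/169, -165/13, 439/169) → (4224/169, -330/13, 878/169); (735/169, -108/13, 81/169) → (1470/169, -216/13, 162/169)

image vertices: (4224/169, -330/13, 878/169), (1470/169, -216/13, 162/169)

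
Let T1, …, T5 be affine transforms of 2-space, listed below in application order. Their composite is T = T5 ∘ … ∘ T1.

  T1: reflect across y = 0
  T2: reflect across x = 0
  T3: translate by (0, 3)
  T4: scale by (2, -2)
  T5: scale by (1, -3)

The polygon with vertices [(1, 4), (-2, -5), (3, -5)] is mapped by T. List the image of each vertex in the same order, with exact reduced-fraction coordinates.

image vertices: (-2, -6), (4, 48), (-6, 48)

T1 reflect across y = 0: (1, 4) → (1, -4); (-2, -5) → (-2, 5); (3, -5) → (3, 5)
T2 reflect across x = 0: (1, -4) → (-1, -4); (-2, 5) → (2, 5); (3, 5) → (-3, 5)
T3 translate by (0, 3): (-1, -4) → (-1, -1); (2, 5) → (2, 8); (-3, 5) → (-3, 8)
T4 scale by (2, -2): (-1, -1) → (-2, 2); (2, 8) → (4, -16); (-3, 8) → (-6, -16)
T5 scale by (1, -3): (-2, 2) → (-2, -6); (4, -16) → (4, 48); (-6, -16) → (-6, 48)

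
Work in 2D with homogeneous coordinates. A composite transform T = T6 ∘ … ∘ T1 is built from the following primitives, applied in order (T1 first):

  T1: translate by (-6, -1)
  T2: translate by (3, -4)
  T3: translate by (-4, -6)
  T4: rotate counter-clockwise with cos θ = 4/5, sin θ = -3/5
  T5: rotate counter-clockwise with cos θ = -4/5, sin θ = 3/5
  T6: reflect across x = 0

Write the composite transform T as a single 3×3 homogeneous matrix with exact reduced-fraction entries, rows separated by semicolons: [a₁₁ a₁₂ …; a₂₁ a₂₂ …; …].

T = [7/25 24/25 -313/25; 24/25 -7/25 -91/25; 0 0 1]

T1 = [1 0 -6; 0 1 -1; 0 0 1]
T2·T1 = [1 0 -3; 0 1 -5; 0 0 1]
T3·…·T1 = [1 0 -7; 0 1 -11; 0 0 1]
T4·…·T1 = [4/5 3/5 -61/5; -3/5 4/5 -23/5; 0 0 1]
T5·…·T1 = [-7/25 -24/25 313/25; 24/25 -7/25 -91/25; 0 0 1]
T6·…·T1 = [7/25 24/25 -313/25; 24/25 -7/25 -91/25; 0 0 1]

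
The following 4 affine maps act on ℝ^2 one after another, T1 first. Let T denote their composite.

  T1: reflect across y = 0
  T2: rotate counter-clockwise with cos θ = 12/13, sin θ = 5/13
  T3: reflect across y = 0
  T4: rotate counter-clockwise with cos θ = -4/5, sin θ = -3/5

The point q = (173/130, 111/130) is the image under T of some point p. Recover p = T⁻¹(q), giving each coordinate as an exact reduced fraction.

p = (-3/2, -1/2)

T1 = [1 0 0; 0 -1 0; 0 0 1]
T2·T1 = [12/13 5/13 0; 5/13 -12/13 0; 0 0 1]
T3·…·T1 = [12/13 5/13 0; -5/13 12/13 0; 0 0 1]
T4·…·T1 = [-63/65 16/65 0; -16/65 -63/65 0; 0 0 1]
det M = 1; M⁻¹ = [-63/65 -16/65 0; 16/65 -63/65 0; 0 0 1]
M⁻¹ · (173/130, 111/130)ᵀ = (-3/2, -1/2)ᵀ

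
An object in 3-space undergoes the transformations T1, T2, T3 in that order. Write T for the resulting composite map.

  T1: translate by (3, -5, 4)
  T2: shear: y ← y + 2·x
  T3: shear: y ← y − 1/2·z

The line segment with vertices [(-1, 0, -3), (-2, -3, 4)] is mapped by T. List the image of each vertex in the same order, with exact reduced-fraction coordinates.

T1 translate by (3, -5, 4): (-1, 0, -3) → (2, -5, 1); (-2, -3, 4) → (1, -8, 8)
T2 shear: y ← y + 2·x: (2, -5, 1) → (2, -1, 1); (1, -8, 8) → (1, -6, 8)
T3 shear: y ← y − 1/2·z: (2, -1, 1) → (2, -3/2, 1); (1, -6, 8) → (1, -10, 8)

image vertices: (2, -3/2, 1), (1, -10, 8)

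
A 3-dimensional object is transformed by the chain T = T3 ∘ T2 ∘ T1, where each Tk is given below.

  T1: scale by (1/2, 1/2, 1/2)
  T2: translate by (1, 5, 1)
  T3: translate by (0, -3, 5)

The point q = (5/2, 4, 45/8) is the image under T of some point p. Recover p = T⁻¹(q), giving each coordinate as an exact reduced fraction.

p = (3, 4, -3/4)

T1 = [1/2 0 0 0; 0 1/2 0 0; 0 0 1/2 0; 0 0 0 1]
T2·T1 = [1/2 0 0 1; 0 1/2 0 5; 0 0 1/2 1; 0 0 0 1]
T3·…·T1 = [1/2 0 0 1; 0 1/2 0 2; 0 0 1/2 6; 0 0 0 1]
det M = 1/8; M⁻¹ = [2 0 0 -2; 0 2 0 -4; 0 0 2 -12; 0 0 0 1]
M⁻¹ · (5/2, 4, 45/8)ᵀ = (3, 4, -3/4)ᵀ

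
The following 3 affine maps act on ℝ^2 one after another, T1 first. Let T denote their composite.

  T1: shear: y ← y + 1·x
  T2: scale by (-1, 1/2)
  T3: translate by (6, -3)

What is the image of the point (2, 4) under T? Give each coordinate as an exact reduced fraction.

T(p) = (4, 0)

T1 shear: y ← y + 1·x: (2, 4) → (2, 6)
T2 scale by (-1, 1/2): (2, 6) → (-2, 3)
T3 translate by (6, -3): (-2, 3) → (4, 0)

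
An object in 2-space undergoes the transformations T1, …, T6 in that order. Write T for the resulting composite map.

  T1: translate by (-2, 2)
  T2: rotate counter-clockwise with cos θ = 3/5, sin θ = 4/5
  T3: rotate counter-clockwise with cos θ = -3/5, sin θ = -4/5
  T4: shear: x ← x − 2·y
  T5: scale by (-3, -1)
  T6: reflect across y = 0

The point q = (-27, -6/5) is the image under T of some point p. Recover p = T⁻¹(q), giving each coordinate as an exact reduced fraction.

p = (5, 4)

T1 = [1 0 -2; 0 1 2; 0 0 1]
T2·T1 = [3/5 -4/5 -14/5; 4/5 3/5 -2/5; 0 0 1]
T3·…·T1 = [7/25 24/25 34/25; -24/25 7/25 62/25; 0 0 1]
T4·…·T1 = [11/5 2/5 -18/5; -24/25 7/25 62/25; 0 0 1]
T5·…·T1 = [-33/5 -6/5 54/5; 24/25 -7/25 -62/25; 0 0 1]
T6·…·T1 = [-33/5 -6/5 54/5; -24/25 7/25 62/25; 0 0 1]
det M = -3; M⁻¹ = [-7/75 -2/5 2; -8/25 11/5 -2; 0 0 1]
M⁻¹ · (-27, -6/5)ᵀ = (5, 4)ᵀ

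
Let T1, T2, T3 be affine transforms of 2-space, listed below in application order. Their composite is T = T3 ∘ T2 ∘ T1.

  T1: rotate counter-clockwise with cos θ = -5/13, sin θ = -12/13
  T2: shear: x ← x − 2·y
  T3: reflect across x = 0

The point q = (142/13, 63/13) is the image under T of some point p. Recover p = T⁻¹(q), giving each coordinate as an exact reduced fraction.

T1 = [-5/13 12/13 0; -12/13 -5/13 0; 0 0 1]
T2·T1 = [19/13 22/13 0; -12/13 -5/13 0; 0 0 1]
T3·…·T1 = [-19/13 -22/13 0; -12/13 -5/13 0; 0 0 1]
det M = -1; M⁻¹ = [5/13 -22/13 0; -12/13 19/13 0; 0 0 1]
M⁻¹ · (142/13, 63/13)ᵀ = (-4, -3)ᵀ

p = (-4, -3)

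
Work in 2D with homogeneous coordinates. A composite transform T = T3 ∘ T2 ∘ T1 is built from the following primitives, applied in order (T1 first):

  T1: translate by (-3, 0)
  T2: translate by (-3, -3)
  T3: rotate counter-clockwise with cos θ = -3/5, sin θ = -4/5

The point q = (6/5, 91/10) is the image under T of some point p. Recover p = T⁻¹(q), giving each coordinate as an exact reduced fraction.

T1 = [1 0 -3; 0 1 0; 0 0 1]
T2·T1 = [1 0 -6; 0 1 -3; 0 0 1]
T3·…·T1 = [-3/5 4/5 6/5; -4/5 -3/5 33/5; 0 0 1]
det M = 1; M⁻¹ = [-3/5 -4/5 6; 4/5 -3/5 3; 0 0 1]
M⁻¹ · (6/5, 91/10)ᵀ = (-2, -3/2)ᵀ

p = (-2, -3/2)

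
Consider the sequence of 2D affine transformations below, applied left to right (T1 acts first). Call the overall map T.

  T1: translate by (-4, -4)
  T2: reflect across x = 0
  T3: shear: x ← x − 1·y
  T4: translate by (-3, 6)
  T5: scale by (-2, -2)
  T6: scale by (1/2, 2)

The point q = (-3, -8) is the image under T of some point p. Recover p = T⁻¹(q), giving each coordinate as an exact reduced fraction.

p = (2, 0)

T1 = [1 0 -4; 0 1 -4; 0 0 1]
T2·T1 = [-1 0 4; 0 1 -4; 0 0 1]
T3·…·T1 = [-1 -1 8; 0 1 -4; 0 0 1]
T4·…·T1 = [-1 -1 5; 0 1 2; 0 0 1]
T5·…·T1 = [2 2 -10; 0 -2 -4; 0 0 1]
T6·…·T1 = [1 1 -5; 0 -4 -8; 0 0 1]
det M = -4; M⁻¹ = [1 1/4 7; 0 -1/4 -2; 0 0 1]
M⁻¹ · (-3, -8)ᵀ = (2, 0)ᵀ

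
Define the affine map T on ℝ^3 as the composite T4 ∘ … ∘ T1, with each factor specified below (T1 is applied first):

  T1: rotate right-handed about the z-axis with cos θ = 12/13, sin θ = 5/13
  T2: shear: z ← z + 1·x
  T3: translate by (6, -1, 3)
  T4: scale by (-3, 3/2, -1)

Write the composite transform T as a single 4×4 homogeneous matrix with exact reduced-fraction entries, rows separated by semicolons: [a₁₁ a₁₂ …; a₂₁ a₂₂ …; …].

T1 = [12/13 -5/13 0 0; 5/13 12/13 0 0; 0 0 1 0; 0 0 0 1]
T2·T1 = [12/13 -5/13 0 0; 5/13 12/13 0 0; 12/13 -5/13 1 0; 0 0 0 1]
T3·…·T1 = [12/13 -5/13 0 6; 5/13 12/13 0 -1; 12/13 -5/13 1 3; 0 0 0 1]
T4·…·T1 = [-36/13 15/13 0 -18; 15/26 18/13 0 -3/2; -12/13 5/13 -1 -3; 0 0 0 1]

T = [-36/13 15/13 0 -18; 15/26 18/13 0 -3/2; -12/13 5/13 -1 -3; 0 0 0 1]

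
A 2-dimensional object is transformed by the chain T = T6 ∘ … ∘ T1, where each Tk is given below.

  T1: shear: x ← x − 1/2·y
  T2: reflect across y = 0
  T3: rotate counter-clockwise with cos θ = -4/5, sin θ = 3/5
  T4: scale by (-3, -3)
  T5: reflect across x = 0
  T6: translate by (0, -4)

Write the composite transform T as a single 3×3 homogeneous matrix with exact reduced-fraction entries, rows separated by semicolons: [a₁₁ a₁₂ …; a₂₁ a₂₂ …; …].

T1 = [1 -1/2 0; 0 1 0; 0 0 1]
T2·T1 = [1 -1/2 0; 0 -1 0; 0 0 1]
T3·…·T1 = [-4/5 1 0; 3/5 1/2 0; 0 0 1]
T4·…·T1 = [12/5 -3 0; -9/5 -3/2 0; 0 0 1]
T5·…·T1 = [-12/5 3 0; -9/5 -3/2 0; 0 0 1]
T6·…·T1 = [-12/5 3 0; -9/5 -3/2 -4; 0 0 1]

T = [-12/5 3 0; -9/5 -3/2 -4; 0 0 1]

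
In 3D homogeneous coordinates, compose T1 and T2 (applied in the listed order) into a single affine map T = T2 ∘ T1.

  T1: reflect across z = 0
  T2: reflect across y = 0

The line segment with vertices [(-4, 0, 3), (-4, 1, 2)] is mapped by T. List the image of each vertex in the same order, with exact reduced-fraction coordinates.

image vertices: (-4, 0, -3), (-4, -1, -2)

T1 reflect across z = 0: (-4, 0, 3) → (-4, 0, -3); (-4, 1, 2) → (-4, 1, -2)
T2 reflect across y = 0: (-4, 0, -3) → (-4, 0, -3); (-4, 1, -2) → (-4, -1, -2)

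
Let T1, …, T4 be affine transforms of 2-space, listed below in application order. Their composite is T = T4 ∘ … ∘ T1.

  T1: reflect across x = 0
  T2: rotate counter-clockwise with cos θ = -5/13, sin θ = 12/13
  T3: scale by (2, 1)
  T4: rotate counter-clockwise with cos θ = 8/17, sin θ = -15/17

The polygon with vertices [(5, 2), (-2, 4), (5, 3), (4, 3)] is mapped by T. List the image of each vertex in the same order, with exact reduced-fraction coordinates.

image vertices: (-1034/221, -590/221), (-868/221, 1772/221), (-1301/221, -270/221), (-1201/221, -24/221)

T1 reflect across x = 0: (5, 2) → (-5, 2); (-2, 4) → (2, 4); (5, 3) → (-5, 3); (4, 3) → (-4, 3)
T2 rotate counter-clockwise with cos θ = -5/13, sin θ = 12/13: (-5, 2) → (1/13, -70/13); (2, 4) → (-58/13, 4/13); (-5, 3) → (-11/13, -75/13); (-4, 3) → (-16/13, -63/13)
T3 scale by (2, 1): (1/13, -70/13) → (2/13, -70/13); (-58/13, 4/13) → (-116/13, 4/13); (-11/13, -75/13) → (-22/13, -75/13); (-16/13, -63/13) → (-32/13, -63/13)
T4 rotate counter-clockwise with cos θ = 8/17, sin θ = -15/17: (2/13, -70/13) → (-1034/221, -590/221); (-116/13, 4/13) → (-868/221, 1772/221); (-22/13, -75/13) → (-1301/221, -270/221); (-32/13, -63/13) → (-1201/221, -24/221)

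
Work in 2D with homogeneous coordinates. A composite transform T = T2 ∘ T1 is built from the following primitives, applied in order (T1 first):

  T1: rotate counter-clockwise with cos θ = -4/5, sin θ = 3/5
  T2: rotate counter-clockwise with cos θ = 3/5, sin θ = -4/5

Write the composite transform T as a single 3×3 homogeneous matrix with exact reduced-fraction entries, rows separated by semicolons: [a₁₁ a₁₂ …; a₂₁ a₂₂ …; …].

T = [0 -1 0; 1 0 0; 0 0 1]

T1 = [-4/5 -3/5 0; 3/5 -4/5 0; 0 0 1]
T2·T1 = [0 -1 0; 1 0 0; 0 0 1]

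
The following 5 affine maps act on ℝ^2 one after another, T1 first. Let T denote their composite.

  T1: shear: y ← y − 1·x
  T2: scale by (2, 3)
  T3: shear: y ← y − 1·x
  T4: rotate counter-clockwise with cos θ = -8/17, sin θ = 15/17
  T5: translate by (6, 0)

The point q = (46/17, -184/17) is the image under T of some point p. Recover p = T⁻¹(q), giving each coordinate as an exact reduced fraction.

p = (-4, -4)

T1 = [1 0 0; -1 1 0; 0 0 1]
T2·T1 = [2 0 0; -3 3 0; 0 0 1]
T3·…·T1 = [2 0 0; -5 3 0; 0 0 1]
T4·…·T1 = [59/17 -45/17 0; 70/17 -24/17 0; 0 0 1]
T5·…·T1 = [59/17 -45/17 6; 70/17 -24/17 0; 0 0 1]
det M = 6; M⁻¹ = [-4/17 15/34 24/17; -35/51 59/102 70/17; 0 0 1]
M⁻¹ · (46/17, -184/17)ᵀ = (-4, -4)ᵀ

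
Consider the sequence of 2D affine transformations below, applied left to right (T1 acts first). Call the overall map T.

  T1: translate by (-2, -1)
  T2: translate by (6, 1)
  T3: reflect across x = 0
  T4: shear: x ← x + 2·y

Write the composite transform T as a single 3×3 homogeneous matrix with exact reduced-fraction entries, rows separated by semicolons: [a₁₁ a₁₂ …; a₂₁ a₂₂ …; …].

T = [-1 2 -4; 0 1 0; 0 0 1]

T1 = [1 0 -2; 0 1 -1; 0 0 1]
T2·T1 = [1 0 4; 0 1 0; 0 0 1]
T3·…·T1 = [-1 0 -4; 0 1 0; 0 0 1]
T4·…·T1 = [-1 2 -4; 0 1 0; 0 0 1]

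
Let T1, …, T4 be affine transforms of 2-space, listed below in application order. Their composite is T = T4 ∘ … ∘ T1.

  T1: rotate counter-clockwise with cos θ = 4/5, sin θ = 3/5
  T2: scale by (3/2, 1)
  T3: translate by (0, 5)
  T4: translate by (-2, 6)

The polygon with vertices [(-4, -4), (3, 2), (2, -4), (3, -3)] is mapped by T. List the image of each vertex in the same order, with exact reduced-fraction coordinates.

T1 rotate counter-clockwise with cos θ = 4/5, sin θ = 3/5: (-4, -4) → (-4/5, -28/5); (3, 2) → (6/5, 17/5); (2, -4) → (4, -2); (3, -3) → (21/5, -3/5)
T2 scale by (3/2, 1): (-4/5, -28/5) → (-6/5, -28/5); (6/5, 17/5) → (9/5, 17/5); (4, -2) → (6, -2); (21/5, -3/5) → (63/10, -3/5)
T3 translate by (0, 5): (-6/5, -28/5) → (-6/5, -3/5); (9/5, 17/5) → (9/5, 42/5); (6, -2) → (6, 3); (63/10, -3/5) → (63/10, 22/5)
T4 translate by (-2, 6): (-6/5, -3/5) → (-16/5, 27/5); (9/5, 42/5) → (-1/5, 72/5); (6, 3) → (4, 9); (63/10, 22/5) → (43/10, 52/5)

image vertices: (-16/5, 27/5), (-1/5, 72/5), (4, 9), (43/10, 52/5)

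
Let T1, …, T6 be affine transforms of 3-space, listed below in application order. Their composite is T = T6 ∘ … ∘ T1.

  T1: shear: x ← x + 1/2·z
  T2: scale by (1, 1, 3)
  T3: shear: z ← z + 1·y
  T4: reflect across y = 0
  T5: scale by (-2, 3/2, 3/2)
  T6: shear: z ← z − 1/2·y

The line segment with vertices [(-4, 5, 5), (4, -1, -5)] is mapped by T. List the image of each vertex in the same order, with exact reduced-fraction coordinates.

image vertices: (3, -15/2, 135/4), (-3, 3/2, -99/4)

T1 shear: x ← x + 1/2·z: (-4, 5, 5) → (-3/2, 5, 5); (4, -1, -5) → (3/2, -1, -5)
T2 scale by (1, 1, 3): (-3/2, 5, 5) → (-3/2, 5, 15); (3/2, -1, -5) → (3/2, -1, -15)
T3 shear: z ← z + 1·y: (-3/2, 5, 15) → (-3/2, 5, 20); (3/2, -1, -15) → (3/2, -1, -16)
T4 reflect across y = 0: (-3/2, 5, 20) → (-3/2, -5, 20); (3/2, -1, -16) → (3/2, 1, -16)
T5 scale by (-2, 3/2, 3/2): (-3/2, -5, 20) → (3, -15/2, 30); (3/2, 1, -16) → (-3, 3/2, -24)
T6 shear: z ← z − 1/2·y: (3, -15/2, 30) → (3, -15/2, 135/4); (-3, 3/2, -24) → (-3, 3/2, -99/4)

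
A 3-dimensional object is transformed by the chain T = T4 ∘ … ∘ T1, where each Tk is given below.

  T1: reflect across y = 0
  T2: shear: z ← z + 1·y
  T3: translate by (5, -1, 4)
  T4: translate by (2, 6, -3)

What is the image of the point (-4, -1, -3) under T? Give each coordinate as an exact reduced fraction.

T(p) = (3, 6, -1)

T1 reflect across y = 0: (-4, -1, -3) → (-4, 1, -3)
T2 shear: z ← z + 1·y: (-4, 1, -3) → (-4, 1, -2)
T3 translate by (5, -1, 4): (-4, 1, -2) → (1, 0, 2)
T4 translate by (2, 6, -3): (1, 0, 2) → (3, 6, -1)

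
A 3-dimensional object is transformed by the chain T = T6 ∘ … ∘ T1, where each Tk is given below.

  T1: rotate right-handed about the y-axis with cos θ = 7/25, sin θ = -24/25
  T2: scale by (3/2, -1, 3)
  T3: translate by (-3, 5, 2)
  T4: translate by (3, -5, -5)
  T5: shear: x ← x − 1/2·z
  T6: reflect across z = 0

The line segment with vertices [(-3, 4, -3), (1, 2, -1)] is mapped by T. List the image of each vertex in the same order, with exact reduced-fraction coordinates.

T1 rotate right-handed about the y-axis with cos θ = 7/25, sin θ = -24/25: (-3, 4, -3) → (51/25, 4, -93/25); (1, 2, -1) → (31/25, 2, 17/25)
T2 scale by (3/2, -1, 3): (51/25, 4, -93/25) → (153/50, -4, -279/25); (31/25, 2, 17/25) → (93/50, -2, 51/25)
T3 translate by (-3, 5, 2): (153/50, -4, -279/25) → (3/50, 1, -229/25); (93/50, -2, 51/25) → (-57/50, 3, 101/25)
T4 translate by (3, -5, -5): (3/50, 1, -229/25) → (153/50, -4, -354/25); (-57/50, 3, 101/25) → (93/50, -2, -24/25)
T5 shear: x ← x − 1/2·z: (153/50, -4, -354/25) → (507/50, -4, -354/25); (93/50, -2, -24/25) → (117/50, -2, -24/25)
T6 reflect across z = 0: (507/50, -4, -354/25) → (507/50, -4, 354/25); (117/50, -2, -24/25) → (117/50, -2, 24/25)

image vertices: (507/50, -4, 354/25), (117/50, -2, 24/25)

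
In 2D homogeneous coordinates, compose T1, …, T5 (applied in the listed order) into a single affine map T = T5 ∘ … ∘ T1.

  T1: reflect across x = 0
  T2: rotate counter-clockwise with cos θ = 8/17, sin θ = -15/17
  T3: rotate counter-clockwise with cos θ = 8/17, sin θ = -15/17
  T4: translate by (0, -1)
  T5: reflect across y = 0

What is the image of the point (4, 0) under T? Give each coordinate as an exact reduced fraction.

T1 reflect across x = 0: (4, 0) → (-4, 0)
T2 rotate counter-clockwise with cos θ = 8/17, sin θ = -15/17: (-4, 0) → (-32/17, 60/17)
T3 rotate counter-clockwise with cos θ = 8/17, sin θ = -15/17: (-32/17, 60/17) → (644/289, 960/289)
T4 translate by (0, -1): (644/289, 960/289) → (644/289, 671/289)
T5 reflect across y = 0: (644/289, 671/289) → (644/289, -671/289)

T(p) = (644/289, -671/289)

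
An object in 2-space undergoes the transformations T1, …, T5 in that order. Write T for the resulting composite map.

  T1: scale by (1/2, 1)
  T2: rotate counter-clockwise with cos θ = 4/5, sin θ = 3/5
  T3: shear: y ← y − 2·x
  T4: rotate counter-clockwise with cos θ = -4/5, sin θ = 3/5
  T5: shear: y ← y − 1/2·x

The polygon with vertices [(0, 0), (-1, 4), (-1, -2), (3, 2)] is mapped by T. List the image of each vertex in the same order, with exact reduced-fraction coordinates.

image vertices: (0, 0), (-143/50, -141/20), (73/50, 51/20), (-3/2, -5/4)

T1 scale by (1/2, 1): (0, 0) → (0, 0); (-1, 4) → (-1/2, 4); (-1, -2) → (-1/2, -2); (3, 2) → (3/2, 2)
T2 rotate counter-clockwise with cos θ = 4/5, sin θ = 3/5: (0, 0) → (0, 0); (-1/2, 4) → (-14/5, 29/10); (-1/2, -2) → (4/5, -19/10); (3/2, 2) → (0, 5/2)
T3 shear: y ← y − 2·x: (0, 0) → (0, 0); (-14/5, 29/10) → (-14/5, 17/2); (4/5, -19/10) → (4/5, -7/2); (0, 5/2) → (0, 5/2)
T4 rotate counter-clockwise with cos θ = -4/5, sin θ = 3/5: (0, 0) → (0, 0); (-14/5, 17/2) → (-143/50, -212/25); (4/5, -7/2) → (73/50, 82/25); (0, 5/2) → (-3/2, -2)
T5 shear: y ← y − 1/2·x: (0, 0) → (0, 0); (-143/50, -212/25) → (-143/50, -141/20); (73/50, 82/25) → (73/50, 51/20); (-3/2, -2) → (-3/2, -5/4)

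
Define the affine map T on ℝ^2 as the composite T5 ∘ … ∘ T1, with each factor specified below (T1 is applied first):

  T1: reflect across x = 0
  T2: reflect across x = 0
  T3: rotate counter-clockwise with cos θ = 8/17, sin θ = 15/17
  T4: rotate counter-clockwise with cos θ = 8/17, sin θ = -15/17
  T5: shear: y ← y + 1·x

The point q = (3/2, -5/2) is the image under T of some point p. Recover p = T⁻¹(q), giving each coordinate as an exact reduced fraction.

T1 = [-1 0 0; 0 1 0; 0 0 1]
T2·T1 = [1 0 0; 0 1 0; 0 0 1]
T3·…·T1 = [8/17 -15/17 0; 15/17 8/17 0; 0 0 1]
T4·…·T1 = [1 0 0; 0 1 0; 0 0 1]
T5·…·T1 = [1 0 0; 1 1 0; 0 0 1]
det M = 1; M⁻¹ = [1 0 0; -1 1 0; 0 0 1]
M⁻¹ · (3/2, -5/2)ᵀ = (3/2, -4)ᵀ

p = (3/2, -4)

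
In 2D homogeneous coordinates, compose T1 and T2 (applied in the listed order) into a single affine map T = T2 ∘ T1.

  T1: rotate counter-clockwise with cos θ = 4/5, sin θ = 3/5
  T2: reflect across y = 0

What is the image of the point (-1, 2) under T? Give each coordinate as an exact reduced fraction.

T1 rotate counter-clockwise with cos θ = 4/5, sin θ = 3/5: (-1, 2) → (-2, 1)
T2 reflect across y = 0: (-2, 1) → (-2, -1)

T(p) = (-2, -1)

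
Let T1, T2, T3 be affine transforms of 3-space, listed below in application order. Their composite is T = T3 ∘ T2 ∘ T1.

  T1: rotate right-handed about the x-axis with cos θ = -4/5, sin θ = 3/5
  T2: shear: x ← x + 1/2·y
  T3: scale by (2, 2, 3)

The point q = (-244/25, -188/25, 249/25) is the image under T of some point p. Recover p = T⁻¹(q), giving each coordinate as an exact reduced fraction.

p = (-3, 5, -2/5)

T1 = [1 0 0 0; 0 -4/5 -3/5 0; 0 3/5 -4/5 0; 0 0 0 1]
T2·T1 = [1 -2/5 -3/10 0; 0 -4/5 -3/5 0; 0 3/5 -4/5 0; 0 0 0 1]
T3·…·T1 = [2 -4/5 -3/5 0; 0 -8/5 -6/5 0; 0 9/5 -12/5 0; 0 0 0 1]
det M = 12; M⁻¹ = [1/2 -1/4 0 0; 0 -2/5 1/5 0; 0 -3/10 -4/15 0; 0 0 0 1]
M⁻¹ · (-244/25, -188/25, 249/25)ᵀ = (-3, 5, -2/5)ᵀ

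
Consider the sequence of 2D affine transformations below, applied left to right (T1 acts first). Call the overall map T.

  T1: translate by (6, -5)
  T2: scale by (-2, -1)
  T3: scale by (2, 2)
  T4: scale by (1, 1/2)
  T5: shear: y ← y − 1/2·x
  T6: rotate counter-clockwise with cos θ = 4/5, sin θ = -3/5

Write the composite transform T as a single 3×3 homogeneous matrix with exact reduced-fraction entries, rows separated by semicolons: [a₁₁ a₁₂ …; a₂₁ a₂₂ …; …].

T = [-2 -3/5 -9; 4 -4/5 28; 0 0 1]

T1 = [1 0 6; 0 1 -5; 0 0 1]
T2·T1 = [-2 0 -12; 0 -1 5; 0 0 1]
T3·…·T1 = [-4 0 -24; 0 -2 10; 0 0 1]
T4·…·T1 = [-4 0 -24; 0 -1 5; 0 0 1]
T5·…·T1 = [-4 0 -24; 2 -1 17; 0 0 1]
T6·…·T1 = [-2 -3/5 -9; 4 -4/5 28; 0 0 1]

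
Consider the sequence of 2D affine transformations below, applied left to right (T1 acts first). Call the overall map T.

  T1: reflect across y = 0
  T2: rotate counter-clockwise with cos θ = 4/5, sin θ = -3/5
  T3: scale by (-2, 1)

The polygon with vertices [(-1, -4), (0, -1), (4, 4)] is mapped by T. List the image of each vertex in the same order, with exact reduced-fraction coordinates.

T1 reflect across y = 0: (-1, -4) → (-1, 4); (0, -1) → (0, 1); (4, 4) → (4, -4)
T2 rotate counter-clockwise with cos θ = 4/5, sin θ = -3/5: (-1, 4) → (8/5, 19/5); (0, 1) → (3/5, 4/5); (4, -4) → (4/5, -28/5)
T3 scale by (-2, 1): (8/5, 19/5) → (-16/5, 19/5); (3/5, 4/5) → (-6/5, 4/5); (4/5, -28/5) → (-8/5, -28/5)

image vertices: (-16/5, 19/5), (-6/5, 4/5), (-8/5, -28/5)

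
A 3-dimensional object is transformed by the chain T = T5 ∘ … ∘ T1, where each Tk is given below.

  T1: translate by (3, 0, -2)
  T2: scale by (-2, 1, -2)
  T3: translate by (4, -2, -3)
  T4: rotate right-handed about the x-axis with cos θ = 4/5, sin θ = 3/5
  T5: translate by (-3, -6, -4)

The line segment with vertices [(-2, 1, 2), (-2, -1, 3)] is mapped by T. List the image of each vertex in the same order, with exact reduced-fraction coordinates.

T1 translate by (3, 0, -2): (-2, 1, 2) → (1, 1, 0); (-2, -1, 3) → (1, -1, 1)
T2 scale by (-2, 1, -2): (1, 1, 0) → (-2, 1, 0); (1, -1, 1) → (-2, -1, -2)
T3 translate by (4, -2, -3): (-2, 1, 0) → (2, -1, -3); (-2, -1, -2) → (2, -3, -5)
T4 rotate right-handed about the x-axis with cos θ = 4/5, sin θ = 3/5: (2, -1, -3) → (2, 1, -3); (2, -3, -5) → (2, 3/5, -29/5)
T5 translate by (-3, -6, -4): (2, 1, -3) → (-1, -5, -7); (2, 3/5, -29/5) → (-1, -27/5, -49/5)

image vertices: (-1, -5, -7), (-1, -27/5, -49/5)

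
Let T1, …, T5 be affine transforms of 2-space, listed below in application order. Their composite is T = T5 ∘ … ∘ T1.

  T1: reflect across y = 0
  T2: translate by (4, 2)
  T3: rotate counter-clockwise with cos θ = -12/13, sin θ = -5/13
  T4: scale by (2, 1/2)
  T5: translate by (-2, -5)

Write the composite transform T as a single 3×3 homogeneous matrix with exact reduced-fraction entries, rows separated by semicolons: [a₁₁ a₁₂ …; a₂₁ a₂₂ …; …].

T1 = [1 0 0; 0 -1 0; 0 0 1]
T2·T1 = [1 0 4; 0 -1 2; 0 0 1]
T3·…·T1 = [-12/13 -5/13 -38/13; -5/13 12/13 -44/13; 0 0 1]
T4·…·T1 = [-24/13 -10/13 -76/13; -5/26 6/13 -22/13; 0 0 1]
T5·…·T1 = [-24/13 -10/13 -102/13; -5/26 6/13 -87/13; 0 0 1]

T = [-24/13 -10/13 -102/13; -5/26 6/13 -87/13; 0 0 1]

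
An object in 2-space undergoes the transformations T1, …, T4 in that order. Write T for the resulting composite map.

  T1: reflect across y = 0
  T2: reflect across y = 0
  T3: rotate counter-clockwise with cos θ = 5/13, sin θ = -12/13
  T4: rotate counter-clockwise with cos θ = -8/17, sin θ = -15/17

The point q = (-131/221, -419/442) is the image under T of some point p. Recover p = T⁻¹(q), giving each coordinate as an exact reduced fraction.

p = (1/2, 1)

T1 = [1 0 0; 0 -1 0; 0 0 1]
T2·T1 = [1 0 0; 0 1 0; 0 0 1]
T3·…·T1 = [5/13 12/13 0; -12/13 5/13 0; 0 0 1]
T4·…·T1 = [-220/221 -21/221 0; 21/221 -220/221 0; 0 0 1]
det M = 1; M⁻¹ = [-220/221 21/221 0; -21/221 -220/221 0; 0 0 1]
M⁻¹ · (-131/221, -419/442)ᵀ = (1/2, 1)ᵀ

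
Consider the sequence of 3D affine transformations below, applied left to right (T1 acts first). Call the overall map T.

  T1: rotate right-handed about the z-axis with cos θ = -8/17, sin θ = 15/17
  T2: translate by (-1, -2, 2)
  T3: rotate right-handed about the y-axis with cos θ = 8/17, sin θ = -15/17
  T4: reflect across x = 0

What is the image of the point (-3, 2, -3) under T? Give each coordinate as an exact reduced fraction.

T1 rotate right-handed about the z-axis with cos θ = -8/17, sin θ = 15/17: (-3, 2, -3) → (-6/17, -61/17, -3)
T2 translate by (-1, -2, 2): (-6/17, -61/17, -3) → (-23/17, -95/17, -1)
T3 rotate right-handed about the y-axis with cos θ = 8/17, sin θ = -15/17: (-23/17, -95/17, -1) → (71/289, -95/17, -481/289)
T4 reflect across x = 0: (71/289, -95/17, -481/289) → (-71/289, -95/17, -481/289)

T(p) = (-71/289, -95/17, -481/289)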